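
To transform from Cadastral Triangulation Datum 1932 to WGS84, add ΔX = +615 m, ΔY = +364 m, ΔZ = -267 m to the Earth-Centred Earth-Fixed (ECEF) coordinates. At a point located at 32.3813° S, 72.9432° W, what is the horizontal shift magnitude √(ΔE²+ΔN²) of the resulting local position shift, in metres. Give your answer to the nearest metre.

763 m

At φ = -32.3813°, λ = -72.9432°: sin φ = -0.535551, cos φ = 0.844503, sin λ = -0.956014, cos λ = 0.293320.
ΔE = −sin λ·ΔX + cos λ·ΔY = −(-0.956014)·(615) + (0.293320)·(364) = 694.72 m.
ΔN = −sin φ cos λ·ΔX − sin φ sin λ·ΔY + cos φ·ΔZ = −(-0.535551)(0.293320)(615) − (-0.535551)(-0.956014)(364) + (0.844503)(-267) = -315.24 m.
Horizontal magnitude = √(ΔE² + ΔN²) = √(694.72² + (-315.24)²) = 762.89 m.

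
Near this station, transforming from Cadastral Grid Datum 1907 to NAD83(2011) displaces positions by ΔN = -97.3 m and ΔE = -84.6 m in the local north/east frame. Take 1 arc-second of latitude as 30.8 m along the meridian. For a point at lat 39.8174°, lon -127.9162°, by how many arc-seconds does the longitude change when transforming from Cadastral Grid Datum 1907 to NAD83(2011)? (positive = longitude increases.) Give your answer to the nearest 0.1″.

Δλ = -3.6″

At latitude 39.8174°, cos φ = 0.768089.
1″ of longitude at this latitude = 30.80 × cos φ = 23.6571 m, so Δλ = -84.6 / 23.6571 = -3.576″.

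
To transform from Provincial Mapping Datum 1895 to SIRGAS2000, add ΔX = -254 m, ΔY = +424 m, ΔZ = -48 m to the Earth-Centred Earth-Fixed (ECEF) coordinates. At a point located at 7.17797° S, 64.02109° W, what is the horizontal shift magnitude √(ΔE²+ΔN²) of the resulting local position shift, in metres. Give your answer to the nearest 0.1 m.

117.2 m

At φ = -7.17797°, λ = -64.02109°: sin φ = -0.124952, cos φ = 0.992163, sin λ = -0.898955, cos λ = 0.438040.
ΔE = −sin λ·ΔX + cos λ·ΔY = −(-0.898955)·(-254) + (0.438040)·(424) = -42.61 m.
ΔN = −sin φ cos λ·ΔX − sin φ sin λ·ΔY + cos φ·ΔZ = −(-0.124952)(0.438040)(-254) − (-0.124952)(-0.898955)(424) + (0.992163)(-48) = -109.15 m.
Horizontal magnitude = √(ΔE² + ΔN²) = √((-42.61)² + (-109.15)²) = 117.17 m.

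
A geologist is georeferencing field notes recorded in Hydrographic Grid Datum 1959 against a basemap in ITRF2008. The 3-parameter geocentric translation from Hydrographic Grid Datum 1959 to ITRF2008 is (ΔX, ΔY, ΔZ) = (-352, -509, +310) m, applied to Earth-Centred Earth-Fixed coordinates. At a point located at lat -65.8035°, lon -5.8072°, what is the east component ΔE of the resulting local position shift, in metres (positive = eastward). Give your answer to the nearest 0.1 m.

ΔE = -542.0 m

At φ = -65.8035°, λ = -5.8072°: sin φ = -0.912145, cos φ = 0.409867, sin λ = -0.101181, cos λ = 0.994868.
ΔE = −sin λ·ΔX + cos λ·ΔY = −(-0.101181)·(-352) + (0.994868)·(-509) = -542.00 m.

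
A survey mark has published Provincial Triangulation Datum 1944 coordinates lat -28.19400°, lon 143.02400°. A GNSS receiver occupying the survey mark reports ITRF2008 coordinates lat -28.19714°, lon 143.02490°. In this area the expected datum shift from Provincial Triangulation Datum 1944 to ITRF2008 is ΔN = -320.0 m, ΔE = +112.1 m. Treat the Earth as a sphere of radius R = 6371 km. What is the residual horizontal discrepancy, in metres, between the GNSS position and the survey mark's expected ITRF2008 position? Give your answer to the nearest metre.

Observed coordinate differences: Δφ = -0.00314°, Δλ = +0.00090°.
Converting to metres (1° lat = 111195 m, cos φ = 0.881353): observed ΔN = -349.2 m, observed ΔE = 88.2 m.
Subtracting the expected shift leaves a residual of -349.2 − (-320.0) = -29.2 m north and 88.2 − (112.1) = -23.9 m east.
Residual distance = √((-29.2)² + (-23.9)²) = 37.7 m.

38 m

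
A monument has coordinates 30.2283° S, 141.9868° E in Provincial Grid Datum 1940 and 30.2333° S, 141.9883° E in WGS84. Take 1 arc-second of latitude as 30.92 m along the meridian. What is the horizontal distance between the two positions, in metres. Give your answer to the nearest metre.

575 m

Δφ = -30.2333° − -30.2283° = -0.0050°; Δλ = 141.9883° − 141.9868° = +0.0015°.
1° of latitude = 3600 × 30.92 = 111312 m.
ΔN = Δφ × 111312 = -556.6 m; ΔE = Δλ × 111312 × cos(-30.2283°) = +0.0015 × 111312 × 0.864026 = 144.3 m.
Distance = √(ΔE² + ΔN²) = √(144.3² + (-556.6)²) = 575.0 m.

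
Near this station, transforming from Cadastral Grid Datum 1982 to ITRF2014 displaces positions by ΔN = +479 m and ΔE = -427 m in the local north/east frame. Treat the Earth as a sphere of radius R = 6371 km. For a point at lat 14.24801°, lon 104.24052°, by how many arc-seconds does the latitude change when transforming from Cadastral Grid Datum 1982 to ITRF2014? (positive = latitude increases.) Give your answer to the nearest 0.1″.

Δφ = 15.5″

On a sphere of radius R, 1 rad of latitude = R, so Δφ = ΔN / R = 479.0 / 6371000 = 7.5184e-05 rad = 15.508″.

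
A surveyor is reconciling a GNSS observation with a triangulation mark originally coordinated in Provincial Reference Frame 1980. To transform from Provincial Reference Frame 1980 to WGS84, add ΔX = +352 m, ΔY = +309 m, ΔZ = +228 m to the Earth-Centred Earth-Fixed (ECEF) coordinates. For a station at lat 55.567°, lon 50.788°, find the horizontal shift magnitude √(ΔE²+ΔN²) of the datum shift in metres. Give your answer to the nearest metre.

The local east axis at (φ, λ) is (−sin λ, cos λ, 0), so ΔE = −sin(50.788°)·352 + cos(50.788°)·309 = -77.39 m.
The local north axis is (−sin φ cos λ, −sin φ sin λ, cos φ), giving ΔN = -183.541 − 197.468 + 128.921 = -252.09 m.
Horizontal magnitude = √(ΔE² + ΔN²) = √((-77.39)² + (-252.09)²) = 263.70 m.

264 m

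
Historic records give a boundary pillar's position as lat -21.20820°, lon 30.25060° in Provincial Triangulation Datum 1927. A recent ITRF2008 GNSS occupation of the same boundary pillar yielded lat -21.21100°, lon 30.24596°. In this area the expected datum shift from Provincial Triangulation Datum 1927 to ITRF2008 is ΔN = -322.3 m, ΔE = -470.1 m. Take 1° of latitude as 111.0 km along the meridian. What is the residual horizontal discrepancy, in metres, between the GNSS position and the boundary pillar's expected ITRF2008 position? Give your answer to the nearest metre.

Observed coordinate differences: Δφ = -0.00280°, Δλ = -0.00464°.
Converting to metres (1° lat = 111000 m, cos φ = 0.932272): observed ΔN = -310.8 m, observed ΔE = -480.2 m.
Subtracting the expected shift leaves a residual of -310.8 − (-322.3) = 11.5 m north and -480.2 − (-470.1) = -10.1 m east.
Residual distance = √(11.5² + (-10.1)²) = 15.3 m.

15 m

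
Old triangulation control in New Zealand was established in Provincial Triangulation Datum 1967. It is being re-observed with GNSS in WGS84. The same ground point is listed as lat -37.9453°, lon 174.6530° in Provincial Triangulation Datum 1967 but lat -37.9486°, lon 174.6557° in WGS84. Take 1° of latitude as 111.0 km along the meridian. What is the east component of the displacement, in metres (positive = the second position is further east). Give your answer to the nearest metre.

ΔE = 236 m

Δφ = -37.9486° − -37.9453° = -0.0033°; Δλ = 174.6557° − 174.6530° = +0.0027°.
ΔN = Δφ × 111000 = -366.3 m; ΔE = Δλ × 111000 × cos(-37.9453°) = +0.0027 × 111000 × 0.788598 = 236.3 m.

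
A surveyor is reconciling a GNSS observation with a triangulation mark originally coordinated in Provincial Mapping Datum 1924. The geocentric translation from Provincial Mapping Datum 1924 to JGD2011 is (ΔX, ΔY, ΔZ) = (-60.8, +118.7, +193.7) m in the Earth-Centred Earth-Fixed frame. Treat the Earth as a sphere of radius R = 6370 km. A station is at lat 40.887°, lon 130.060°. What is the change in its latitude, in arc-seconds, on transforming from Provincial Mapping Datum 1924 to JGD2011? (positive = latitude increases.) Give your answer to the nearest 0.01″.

sin φ = 0.654569, cos φ = 0.756002, sin λ = 0.765371, cos λ = -0.643589.
North component: ΔN = −sin φ cos λ·ΔX − sin φ sin λ·ΔY + cos φ·ΔZ = −(0.654569)(-0.643589)(-60.8) − (0.654569)(0.765371)(118.7) + (0.756002)(193.7) = 61.36 m.
1° of latitude spans πR/180 = 111177 m, so Δφ = 61.36 / 111177 × 3600 = 1.987″.

Δφ = 1.99″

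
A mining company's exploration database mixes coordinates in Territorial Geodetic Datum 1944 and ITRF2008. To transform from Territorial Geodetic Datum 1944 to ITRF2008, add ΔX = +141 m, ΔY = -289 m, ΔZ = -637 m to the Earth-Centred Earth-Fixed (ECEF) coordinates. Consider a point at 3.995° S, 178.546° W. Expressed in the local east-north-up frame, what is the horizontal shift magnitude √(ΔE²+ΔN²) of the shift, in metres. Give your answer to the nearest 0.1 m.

The local east axis at (φ, λ) is (−sin λ, cos λ, 0), so ΔE = −sin(-178.546°)·141 + cos(-178.546°)·(-289) = 292.48 m.
The local north axis is (−sin φ cos λ, −sin φ sin λ, cos φ), giving ΔN = -9.820 + 0.511 − 635.452 = -644.76 m.
Horizontal magnitude = √(ΔE² + ΔN²) = √(292.48² + (-644.76)²) = 708.00 m.

708.0 m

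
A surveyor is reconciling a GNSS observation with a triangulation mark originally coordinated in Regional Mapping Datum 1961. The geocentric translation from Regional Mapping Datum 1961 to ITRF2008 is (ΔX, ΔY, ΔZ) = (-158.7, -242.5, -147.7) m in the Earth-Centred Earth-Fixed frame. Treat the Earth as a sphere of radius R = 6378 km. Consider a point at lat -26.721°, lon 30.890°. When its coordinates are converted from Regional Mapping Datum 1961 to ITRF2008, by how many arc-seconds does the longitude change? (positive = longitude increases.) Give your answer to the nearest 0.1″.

Δλ = -4.6″

sin φ = -0.449646, cos φ = 0.893207, sin λ = 0.513391, cos λ = 0.858155.
East component: ΔE = −sin λ·ΔX + cos λ·ΔY = −(0.513391)(-158.7) + (0.858155)(-242.5) = -126.63 m.
1° of latitude spans πR/180 = 111317 m; at latitude φ, 1° of longitude spans that × cos φ = 99429.2 m, so Δλ = -126.63 / 99429.2 × 3600 = -4.585″.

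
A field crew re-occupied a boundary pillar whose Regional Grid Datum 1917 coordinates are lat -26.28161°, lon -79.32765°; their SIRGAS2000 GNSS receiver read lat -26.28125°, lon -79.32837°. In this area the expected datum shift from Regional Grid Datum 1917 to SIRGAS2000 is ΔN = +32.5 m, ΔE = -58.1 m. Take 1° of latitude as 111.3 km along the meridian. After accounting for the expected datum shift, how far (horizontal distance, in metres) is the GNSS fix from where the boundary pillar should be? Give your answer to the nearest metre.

Observed coordinate differences: Δφ = +0.00036°, Δλ = -0.00072°.
Converting to metres (1° lat = 111300 m, cos φ = 0.896629): observed ΔN = 40.1 m, observed ΔE = -71.9 m.
Subtracting the expected shift leaves a residual of 40.1 − (32.5) = 7.6 m north and -71.9 − (-58.1) = -13.8 m east.
Residual distance = √(7.6² + (-13.8)²) = 15.7 m.

16 m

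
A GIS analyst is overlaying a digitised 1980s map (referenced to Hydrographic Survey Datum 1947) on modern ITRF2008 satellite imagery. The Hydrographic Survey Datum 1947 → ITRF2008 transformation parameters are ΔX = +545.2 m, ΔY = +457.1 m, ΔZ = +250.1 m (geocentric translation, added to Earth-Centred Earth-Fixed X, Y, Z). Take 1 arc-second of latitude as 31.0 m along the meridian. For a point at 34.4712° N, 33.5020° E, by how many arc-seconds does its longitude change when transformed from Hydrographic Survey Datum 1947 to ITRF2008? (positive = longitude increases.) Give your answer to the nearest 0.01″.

Δλ = 3.14″

sin φ = 0.565992, cos φ = 0.824411, sin λ = 0.551966, cos λ = 0.833867.
East component: ΔE = −sin λ·ΔX + cos λ·ΔY = −(0.551966)(545.2) + (0.833867)(457.1) = 80.23 m.
1° of latitude spans 3600 × 31.00 = 111600 m; at latitude φ, 1° of longitude spans that × cos φ = 92004.2 m, so Δλ = 80.23 / 92004.2 × 3600 = 3.139″.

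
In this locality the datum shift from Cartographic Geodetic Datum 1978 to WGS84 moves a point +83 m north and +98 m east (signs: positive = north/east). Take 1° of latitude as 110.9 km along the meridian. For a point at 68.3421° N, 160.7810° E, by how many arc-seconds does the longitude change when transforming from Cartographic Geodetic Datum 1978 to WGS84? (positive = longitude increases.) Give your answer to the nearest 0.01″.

Δλ = 8.62″

At latitude 68.3421°, cos φ = 0.369064.
1° of longitude at this latitude = 110.9 × cos φ = 40.93 km, so Δλ = 98.0 / 40929.2 = 0.0023944° = 8.620″.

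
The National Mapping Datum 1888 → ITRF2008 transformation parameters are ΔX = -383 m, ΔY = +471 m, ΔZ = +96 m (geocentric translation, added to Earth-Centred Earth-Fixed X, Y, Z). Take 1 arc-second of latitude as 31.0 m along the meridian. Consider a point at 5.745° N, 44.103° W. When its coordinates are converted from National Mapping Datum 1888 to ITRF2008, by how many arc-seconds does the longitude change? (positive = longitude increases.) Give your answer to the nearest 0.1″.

sin φ = 0.100101, cos φ = 0.994977, sin λ = -0.695950, cos λ = 0.718090.
East component: ΔE = −sin λ·ΔX + cos λ·ΔY = −(-0.695950)(-383) + (0.718090)(471) = 71.67 m.
1° of latitude spans 3600 × 31.00 = 111600 m; at latitude φ, 1° of longitude spans that × cos φ = 111039.5 m, so Δλ = 71.67 / 111039.5 × 3600 = 2.324″.

Δλ = 2.3″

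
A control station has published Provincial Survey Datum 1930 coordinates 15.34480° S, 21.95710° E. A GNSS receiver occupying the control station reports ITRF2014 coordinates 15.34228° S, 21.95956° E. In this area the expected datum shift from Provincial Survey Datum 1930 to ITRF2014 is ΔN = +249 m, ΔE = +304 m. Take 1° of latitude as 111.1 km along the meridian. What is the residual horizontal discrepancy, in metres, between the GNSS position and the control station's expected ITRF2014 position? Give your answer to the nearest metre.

Observed coordinate differences: Δφ = +0.00252°, Δλ = +0.00246°.
Converting to metres (1° lat = 111100 m, cos φ = 0.964351): observed ΔN = 280.0 m, observed ΔE = 263.6 m.
Subtracting the expected shift leaves a residual of 280.0 − (249) = 31.0 m north and 263.6 − (304) = -40.4 m east.
Residual distance = √(31.0² + (-40.4)²) = 50.9 m.

51 m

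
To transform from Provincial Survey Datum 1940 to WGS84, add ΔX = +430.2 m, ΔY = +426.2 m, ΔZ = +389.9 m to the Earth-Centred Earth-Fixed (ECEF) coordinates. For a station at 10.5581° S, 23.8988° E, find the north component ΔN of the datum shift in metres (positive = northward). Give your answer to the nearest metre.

At φ = -10.5581°, λ = 23.8988°: sin φ = -0.183232, cos φ = 0.983070, sin λ = 0.405122, cos λ = 0.914262.
ΔN = −sin φ cos λ·ΔX − sin φ sin λ·ΔY + cos φ·ΔZ = −(-0.183232)(0.914262)(430.2) − (-0.183232)(0.405122)(426.2) + (0.983070)(389.9) = 487.00 m.

ΔN = 487 m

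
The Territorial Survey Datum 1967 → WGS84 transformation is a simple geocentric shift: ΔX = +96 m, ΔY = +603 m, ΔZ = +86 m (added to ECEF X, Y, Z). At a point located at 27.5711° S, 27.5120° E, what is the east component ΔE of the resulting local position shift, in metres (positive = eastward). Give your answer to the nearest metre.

ΔE = 490 m

At φ = -27.5711°, λ = 27.5120°: sin φ = -0.462849, cos φ = 0.886437, sin λ = 0.461934, cos λ = 0.886914.
ΔE = −sin λ·ΔX + cos λ·ΔY = −(0.461934)·(96) + (0.886914)·(603) = 490.46 m.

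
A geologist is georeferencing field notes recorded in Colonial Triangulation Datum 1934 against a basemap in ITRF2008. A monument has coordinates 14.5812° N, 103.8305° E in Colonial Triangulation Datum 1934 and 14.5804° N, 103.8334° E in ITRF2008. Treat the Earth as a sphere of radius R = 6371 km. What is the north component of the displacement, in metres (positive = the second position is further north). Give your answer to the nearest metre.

Δφ = 14.5804° − 14.5812° = -0.0008°; Δλ = 103.8334° − 103.8305° = +0.0029°.
1° along a meridian = πR/180 = 111195 m.
ΔN = Δφ × 111195 = -89.0 m; ΔE = Δλ × 111195 × cos(14.5812°) = +0.0029 × 111195 × 0.967792 = 312.1 m.

ΔN = -89 m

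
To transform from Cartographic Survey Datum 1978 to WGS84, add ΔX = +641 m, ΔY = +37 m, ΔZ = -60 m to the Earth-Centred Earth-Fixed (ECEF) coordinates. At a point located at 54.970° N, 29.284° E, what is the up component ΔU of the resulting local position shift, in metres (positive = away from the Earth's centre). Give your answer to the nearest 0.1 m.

ΔU = 282.2 m

The local up (radial) axis is (cos φ cos λ, cos φ sin λ, sin φ), giving ΔU = 320.917 + 10.388 − 49.131 = 282.17 m.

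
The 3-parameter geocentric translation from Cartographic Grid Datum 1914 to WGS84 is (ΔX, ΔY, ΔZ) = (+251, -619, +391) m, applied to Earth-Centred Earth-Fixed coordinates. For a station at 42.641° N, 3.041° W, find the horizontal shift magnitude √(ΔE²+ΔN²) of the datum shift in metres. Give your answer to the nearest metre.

612 m

At φ = 42.641°, λ = -3.041°: sin φ = 0.677403, cos φ = 0.735613, sin λ = -0.053051, cos λ = 0.998592.
ΔE = −sin λ·ΔX + cos λ·ΔY = −(-0.053051)·(251) + (0.998592)·(-619) = -604.81 m.
ΔN = −sin φ cos λ·ΔX − sin φ sin λ·ΔY + cos φ·ΔZ = −(0.677403)(0.998592)(251) − (0.677403)(-0.053051)(-619) + (0.735613)(391) = 95.59 m.
Horizontal magnitude = √(ΔE² + ΔN²) = √((-604.81)² + 95.59²) = 612.32 m.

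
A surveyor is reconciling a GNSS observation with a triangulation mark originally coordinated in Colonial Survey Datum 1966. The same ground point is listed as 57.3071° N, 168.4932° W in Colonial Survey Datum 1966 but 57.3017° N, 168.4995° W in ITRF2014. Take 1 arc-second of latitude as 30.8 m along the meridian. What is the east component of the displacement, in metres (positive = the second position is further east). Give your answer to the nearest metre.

Δφ = 57.3017° − 57.3071° = -0.0054°; Δλ = -168.4995° − -168.4932° = -0.0063°.
1° of latitude = 3600 × 30.80 = 110880 m.
ΔN = Δφ × 110880 = -598.8 m; ΔE = Δλ × 110880 × cos(57.3071°) = -0.0063 × 110880 × 0.540136 = -377.3 m.

ΔE = -377 m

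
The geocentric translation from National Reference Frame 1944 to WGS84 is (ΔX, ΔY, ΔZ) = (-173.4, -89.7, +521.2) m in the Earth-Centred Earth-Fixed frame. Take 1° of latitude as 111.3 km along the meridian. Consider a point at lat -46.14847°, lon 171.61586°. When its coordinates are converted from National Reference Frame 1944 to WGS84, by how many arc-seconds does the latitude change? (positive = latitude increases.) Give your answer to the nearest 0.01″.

Δφ = 15.38″

sin φ = -0.721137, cos φ = 0.692792, sin λ = 0.145809, cos λ = -0.989313.
North component: ΔN = −sin φ cos λ·ΔX − sin φ sin λ·ΔY + cos φ·ΔZ = −(-0.721137)(-0.989313)(-173.4) − (-0.721137)(0.145809)(-89.7) + (0.692792)(521.2) = 475.36 m.
1° of latitude spans 111300 m, so Δφ = 475.36 / 111300 × 3600 = 15.376″.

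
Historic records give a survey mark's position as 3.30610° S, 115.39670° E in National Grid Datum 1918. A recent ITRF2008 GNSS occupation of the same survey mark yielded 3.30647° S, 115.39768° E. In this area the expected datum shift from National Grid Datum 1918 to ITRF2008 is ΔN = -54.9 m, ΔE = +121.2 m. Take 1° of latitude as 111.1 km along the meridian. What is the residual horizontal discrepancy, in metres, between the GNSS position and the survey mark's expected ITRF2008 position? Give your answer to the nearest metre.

Observed coordinate differences: Δφ = -0.00037°, Δλ = +0.00098°.
Converting to metres (1° lat = 111100 m, cos φ = 0.998336): observed ΔN = -41.1 m, observed ΔE = 108.7 m.
Subtracting the expected shift leaves a residual of -41.1 − (-54.9) = 13.8 m north and 108.7 − (121.2) = -12.5 m east.
Residual distance = √(13.8² + (-12.5)²) = 18.6 m.

19 m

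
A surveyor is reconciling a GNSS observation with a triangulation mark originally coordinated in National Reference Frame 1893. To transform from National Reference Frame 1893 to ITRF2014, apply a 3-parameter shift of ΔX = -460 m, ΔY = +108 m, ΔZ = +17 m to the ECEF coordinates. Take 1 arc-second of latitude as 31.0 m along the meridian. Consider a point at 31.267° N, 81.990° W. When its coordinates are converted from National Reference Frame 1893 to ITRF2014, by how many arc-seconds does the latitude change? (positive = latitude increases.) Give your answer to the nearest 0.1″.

Δφ = 3.3″

sin φ = 0.519027, cos φ = 0.854758, sin λ = -0.990244, cos λ = 0.139346.
North component: ΔN = −sin φ cos λ·ΔX − sin φ sin λ·ΔY + cos φ·ΔZ = −(0.519027)(0.139346)(-460) − (0.519027)(-0.990244)(108) + (0.854758)(17) = 103.31 m.
1° of latitude spans 3600 × 31.00 = 111600 m, so Δφ = 103.31 / 111600 × 3600 = 3.333″.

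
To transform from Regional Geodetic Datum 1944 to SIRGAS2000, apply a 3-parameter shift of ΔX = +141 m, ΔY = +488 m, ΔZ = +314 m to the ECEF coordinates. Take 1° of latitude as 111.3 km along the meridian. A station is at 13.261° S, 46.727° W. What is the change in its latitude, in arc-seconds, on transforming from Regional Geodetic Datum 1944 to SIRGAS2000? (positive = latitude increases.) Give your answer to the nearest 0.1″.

Δφ = 8.0″

sin φ = -0.229387, cos φ = 0.973335, sin λ = -0.728096, cos λ = 0.685475.
North component: ΔN = −sin φ cos λ·ΔX − sin φ sin λ·ΔY + cos φ·ΔZ = −(-0.229387)(0.685475)(141) − (-0.229387)(-0.728096)(488) + (0.973335)(314) = 246.29 m.
1° of latitude spans 111300 m, so Δφ = 246.29 / 111300 × 3600 = 7.966″.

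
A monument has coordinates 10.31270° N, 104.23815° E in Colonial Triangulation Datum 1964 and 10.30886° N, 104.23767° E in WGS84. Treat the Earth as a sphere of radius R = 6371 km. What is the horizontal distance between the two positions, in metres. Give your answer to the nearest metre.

Δφ = 10.30886° − 10.31270° = -0.00384°; Δλ = 104.23767° − 104.23815° = -0.00048°.
1° along a meridian = πR/180 = 111195 m.
ΔN = Δφ × 111195 = -427.0 m; ΔE = Δλ × 111195 × cos(10.31270°) = -0.00048 × 111195 × 0.983845 = -52.5 m.
Distance = √(ΔE² + ΔN²) = √((-52.5)² + (-427.0)²) = 430.2 m.

430 m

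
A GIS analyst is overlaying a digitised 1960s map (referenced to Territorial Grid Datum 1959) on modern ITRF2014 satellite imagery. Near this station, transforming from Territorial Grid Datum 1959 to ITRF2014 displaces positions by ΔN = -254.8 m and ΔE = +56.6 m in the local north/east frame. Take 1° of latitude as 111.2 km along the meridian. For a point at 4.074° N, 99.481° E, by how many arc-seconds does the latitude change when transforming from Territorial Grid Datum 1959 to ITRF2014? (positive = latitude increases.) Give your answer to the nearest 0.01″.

1° of latitude = 111.2 km, so Δφ = -254.8 / 111200 = -0.0022914° = -8.249″.

Δφ = -8.25″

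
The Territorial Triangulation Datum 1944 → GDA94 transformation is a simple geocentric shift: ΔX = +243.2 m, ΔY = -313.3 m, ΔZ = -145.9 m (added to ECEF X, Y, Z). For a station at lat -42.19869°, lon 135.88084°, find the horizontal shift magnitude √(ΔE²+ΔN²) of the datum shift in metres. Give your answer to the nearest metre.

At φ = -42.19869°, λ = 135.88084°: sin φ = -0.671704, cos φ = 0.740820, sin λ = 0.696153, cos λ = -0.717894.
ΔE = −sin λ·ΔX + cos λ·ΔY = −(0.696153)·(243.2) + (-0.717894)·(-313.3) = 55.61 m.
ΔN = −sin φ cos λ·ΔX − sin φ sin λ·ΔY + cos φ·ΔZ = −(-0.671704)(-0.717894)(243.2) − (-0.671704)(0.696153)(-313.3) + (0.740820)(-145.9) = -371.86 m.
Horizontal magnitude = √(ΔE² + ΔN²) = √(55.61² + (-371.86)²) = 376.00 m.

376 m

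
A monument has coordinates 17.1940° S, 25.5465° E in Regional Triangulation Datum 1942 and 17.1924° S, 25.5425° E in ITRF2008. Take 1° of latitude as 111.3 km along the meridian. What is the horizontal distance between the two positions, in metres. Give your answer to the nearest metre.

Δφ = -17.1924° − -17.1940° = +0.0016°; Δλ = 25.5425° − 25.5465° = -0.0040°.
ΔN = Δφ × 111300 = 178.1 m; ΔE = Δλ × 111300 × cos(-17.1940°) = -0.0040 × 111300 × 0.955309 = -425.3 m.
Distance = √(ΔE² + ΔN²) = √((-425.3)² + 178.1²) = 461.1 m.

461 m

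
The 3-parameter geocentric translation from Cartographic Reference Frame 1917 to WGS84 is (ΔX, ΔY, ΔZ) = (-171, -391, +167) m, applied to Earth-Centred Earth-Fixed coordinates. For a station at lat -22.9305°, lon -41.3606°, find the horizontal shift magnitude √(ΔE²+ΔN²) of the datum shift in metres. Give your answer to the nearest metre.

455 m

At φ = -22.9305°, λ = -41.3606°: sin φ = -0.389614, cos φ = 0.920978, sin λ = -0.660796, cos λ = 0.750566.
ΔE = −sin λ·ΔX + cos λ·ΔY = −(-0.660796)·(-171) + (0.750566)·(-391) = -406.47 m.
ΔN = −sin φ cos λ·ΔX − sin φ sin λ·ΔY + cos φ·ΔZ = −(-0.389614)(0.750566)(-171) − (-0.389614)(-0.660796)(-391) + (0.920978)(167) = 204.46 m.
Horizontal magnitude = √(ΔE² + ΔN²) = √((-406.47)² + 204.46²) = 455.00 m.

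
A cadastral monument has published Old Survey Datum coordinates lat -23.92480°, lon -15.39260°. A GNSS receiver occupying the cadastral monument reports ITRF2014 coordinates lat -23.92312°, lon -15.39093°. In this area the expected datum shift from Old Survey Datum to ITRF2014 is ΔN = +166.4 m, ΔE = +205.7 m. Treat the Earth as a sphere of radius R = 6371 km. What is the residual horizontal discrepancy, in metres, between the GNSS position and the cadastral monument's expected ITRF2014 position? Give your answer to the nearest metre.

41 m

Observed coordinate differences: Δφ = +0.00168°, Δλ = +0.00167°.
Converting to metres (1° lat = 111195 m, cos φ = 0.914079): observed ΔN = 186.8 m, observed ΔE = 169.7 m.
Subtracting the expected shift leaves a residual of 186.8 − (166.4) = 20.4 m north and 169.7 − (205.7) = -36.0 m east.
Residual distance = √(20.4² + (-36.0)²) = 41.3 m.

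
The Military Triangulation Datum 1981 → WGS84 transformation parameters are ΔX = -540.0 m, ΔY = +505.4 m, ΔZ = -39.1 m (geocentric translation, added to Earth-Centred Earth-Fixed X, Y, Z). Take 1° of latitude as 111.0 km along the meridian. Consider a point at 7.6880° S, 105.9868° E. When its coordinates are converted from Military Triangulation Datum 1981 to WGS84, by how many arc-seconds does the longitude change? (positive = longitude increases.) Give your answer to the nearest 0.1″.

Δλ = 12.4″

sin φ = -0.133779, cos φ = 0.991011, sin λ = 0.961325, cos λ = -0.275416.
East component: ΔE = −sin λ·ΔX + cos λ·ΔY = −(0.961325)(-540.0) + (-0.275416)(505.4) = 379.92 m.
1° of latitude spans 111000 m; at latitude φ, 1° of longitude spans that × cos φ = 110002.2 m, so Δλ = 379.92 / 110002.2 × 3600 = 12.434″.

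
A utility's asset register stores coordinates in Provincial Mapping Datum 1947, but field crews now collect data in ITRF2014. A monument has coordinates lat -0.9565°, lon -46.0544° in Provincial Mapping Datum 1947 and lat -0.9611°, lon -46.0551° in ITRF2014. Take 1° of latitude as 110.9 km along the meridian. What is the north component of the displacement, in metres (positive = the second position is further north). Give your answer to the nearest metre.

Δφ = -0.9611° − -0.9565° = -0.0046°; Δλ = -46.0551° − -46.0544° = -0.0007°.
ΔN = Δφ × 110900 = -510.1 m; ΔE = Δλ × 110900 × cos(-0.9565°) = -0.0007 × 110900 × 0.999861 = -77.6 m.

ΔN = -510 m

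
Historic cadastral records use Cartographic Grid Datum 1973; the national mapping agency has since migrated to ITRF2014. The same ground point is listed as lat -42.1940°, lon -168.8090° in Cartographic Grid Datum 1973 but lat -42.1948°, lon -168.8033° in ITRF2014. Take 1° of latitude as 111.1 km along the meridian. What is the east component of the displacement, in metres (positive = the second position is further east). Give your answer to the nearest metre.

Δφ = -42.1948° − -42.1940° = -0.0008°; Δλ = -168.8033° − -168.8090° = +0.0057°.
ΔN = Δφ × 111100 = -88.9 m; ΔE = Δλ × 111100 × cos(-42.1940°) = +0.0057 × 111100 × 0.740875 = 469.2 m.

ΔE = 469 m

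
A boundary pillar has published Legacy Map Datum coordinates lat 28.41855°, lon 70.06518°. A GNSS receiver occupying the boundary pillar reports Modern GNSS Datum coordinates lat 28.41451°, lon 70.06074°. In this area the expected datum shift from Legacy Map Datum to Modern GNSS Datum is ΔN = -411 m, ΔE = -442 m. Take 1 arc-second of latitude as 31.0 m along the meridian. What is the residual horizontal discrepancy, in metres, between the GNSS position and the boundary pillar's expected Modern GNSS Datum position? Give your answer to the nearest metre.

40 m

Observed coordinate differences: Δφ = -0.00404°, Δλ = -0.00444°.
Converting to metres (1° lat = 111600 m, cos φ = 0.879495): observed ΔN = -450.9 m, observed ΔE = -435.8 m.
Subtracting the expected shift leaves a residual of -450.9 − (-411) = -39.9 m north and -435.8 − (-442) = 6.2 m east.
Residual distance = √((-39.9)² + 6.2²) = 40.3 m.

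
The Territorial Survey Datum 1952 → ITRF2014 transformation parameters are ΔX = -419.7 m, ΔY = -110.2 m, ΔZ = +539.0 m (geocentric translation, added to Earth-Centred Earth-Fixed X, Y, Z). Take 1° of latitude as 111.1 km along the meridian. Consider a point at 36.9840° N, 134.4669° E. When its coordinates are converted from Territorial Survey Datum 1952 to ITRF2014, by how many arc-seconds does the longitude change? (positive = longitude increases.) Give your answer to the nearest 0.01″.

sin φ = 0.601592, cos φ = 0.798804, sin λ = 0.713655, cos λ = -0.700497.
East component: ΔE = −sin λ·ΔX + cos λ·ΔY = −(0.713655)(-419.7) + (-0.700497)(-110.2) = 376.72 m.
1° of latitude spans 111100 m; at latitude φ, 1° of longitude spans that × cos φ = 88747.1 m, so Δλ = 376.72 / 88747.1 × 3600 = 15.281″.

Δλ = 15.28″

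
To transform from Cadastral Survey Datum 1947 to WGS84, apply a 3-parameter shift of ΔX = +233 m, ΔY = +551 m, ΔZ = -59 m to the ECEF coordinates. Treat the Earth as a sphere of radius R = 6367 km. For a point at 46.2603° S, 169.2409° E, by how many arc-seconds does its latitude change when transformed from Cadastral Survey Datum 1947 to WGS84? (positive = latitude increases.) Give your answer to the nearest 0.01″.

sin φ = -0.722488, cos φ = 0.691383, sin λ = 0.186680, cos λ = -0.982421.
North component: ΔN = −sin φ cos λ·ΔX − sin φ sin λ·ΔY + cos φ·ΔZ = −(-0.722488)(-0.982421)(233) − (-0.722488)(0.186680)(551) + (0.691383)(-59) = -131.86 m.
1° of latitude spans πR/180 = 111125 m, so Δφ = -131.86 / 111125 × 3600 = -4.272″.

Δφ = -4.27″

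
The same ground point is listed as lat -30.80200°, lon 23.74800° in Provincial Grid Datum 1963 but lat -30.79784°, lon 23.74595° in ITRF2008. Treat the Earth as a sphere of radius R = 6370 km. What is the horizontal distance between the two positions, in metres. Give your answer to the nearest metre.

502 m

Δφ = -30.79784° − -30.80200° = +0.00416°; Δλ = 23.74595° − 23.74800° = -0.00205°.
1° along a meridian = πR/180 = 111177 m.
ΔN = Δφ × 111177 = 462.5 m; ΔE = Δλ × 111177 × cos(-30.80200°) = -0.00205 × 111177 × 0.858942 = -195.8 m.
Distance = √(ΔE² + ΔN²) = √((-195.8)² + 462.5²) = 502.2 m.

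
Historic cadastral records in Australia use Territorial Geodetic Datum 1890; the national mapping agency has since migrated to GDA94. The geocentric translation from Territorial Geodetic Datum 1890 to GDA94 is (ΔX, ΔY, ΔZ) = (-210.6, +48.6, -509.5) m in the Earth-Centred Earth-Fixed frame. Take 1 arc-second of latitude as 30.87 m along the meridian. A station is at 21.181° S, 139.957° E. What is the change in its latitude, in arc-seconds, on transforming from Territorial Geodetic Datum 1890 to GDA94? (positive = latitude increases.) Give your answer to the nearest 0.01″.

sin φ = -0.361315, cos φ = 0.932444, sin λ = 0.643362, cos λ = -0.765562.
North component: ΔN = −sin φ cos λ·ΔX − sin φ sin λ·ΔY + cos φ·ΔZ = −(-0.361315)(-0.765562)(-210.6) − (-0.361315)(0.643362)(48.6) + (0.932444)(-509.5) = -405.53 m.
1° of latitude spans 3600 × 30.87 = 111132 m, so Δφ = -405.53 / 111132 × 3600 = -13.137″.

Δφ = -13.14″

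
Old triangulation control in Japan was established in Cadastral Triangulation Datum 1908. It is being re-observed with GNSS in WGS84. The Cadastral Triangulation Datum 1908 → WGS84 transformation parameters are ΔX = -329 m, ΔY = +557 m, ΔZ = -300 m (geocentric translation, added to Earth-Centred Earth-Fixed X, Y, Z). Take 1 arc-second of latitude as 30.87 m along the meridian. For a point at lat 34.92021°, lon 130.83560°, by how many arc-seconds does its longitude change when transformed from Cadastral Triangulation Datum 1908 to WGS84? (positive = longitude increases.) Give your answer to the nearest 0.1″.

Δλ = -4.6″

sin φ = 0.572435, cos φ = 0.819950, sin λ = 0.756589, cos λ = -0.653891.
East component: ΔE = −sin λ·ΔX + cos λ·ΔY = −(0.756589)(-329) + (-0.653891)(557) = -115.30 m.
1° of latitude spans 3600 × 30.87 = 111132 m; at latitude φ, 1° of longitude spans that × cos φ = 91122.7 m, so Δλ = -115.30 / 91122.7 × 3600 = -4.555″.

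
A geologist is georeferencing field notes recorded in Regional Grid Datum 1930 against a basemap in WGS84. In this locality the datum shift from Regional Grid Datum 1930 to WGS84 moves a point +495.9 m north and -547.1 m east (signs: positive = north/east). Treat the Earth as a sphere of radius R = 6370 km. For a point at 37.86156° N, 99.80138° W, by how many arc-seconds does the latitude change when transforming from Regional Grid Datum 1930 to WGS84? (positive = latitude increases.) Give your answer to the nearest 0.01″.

On a sphere of radius R, 1 rad of latitude = R, so Δφ = ΔN / R = 495.9 / 6370000 = 7.7849e-05 rad = 16.058″.

Δφ = 16.06″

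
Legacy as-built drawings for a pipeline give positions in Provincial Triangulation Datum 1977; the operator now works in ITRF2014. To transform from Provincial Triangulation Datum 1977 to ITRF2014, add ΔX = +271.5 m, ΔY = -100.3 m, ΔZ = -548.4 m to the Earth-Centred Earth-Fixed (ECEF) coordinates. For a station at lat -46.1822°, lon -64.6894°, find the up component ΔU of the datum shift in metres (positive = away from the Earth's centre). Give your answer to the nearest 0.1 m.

The local up (radial) axis is (cos φ cos λ, cos φ sin λ, sin φ), giving ΔU = 80.365 + 62.778 + 395.695 = 538.84 m.

ΔU = 538.8 m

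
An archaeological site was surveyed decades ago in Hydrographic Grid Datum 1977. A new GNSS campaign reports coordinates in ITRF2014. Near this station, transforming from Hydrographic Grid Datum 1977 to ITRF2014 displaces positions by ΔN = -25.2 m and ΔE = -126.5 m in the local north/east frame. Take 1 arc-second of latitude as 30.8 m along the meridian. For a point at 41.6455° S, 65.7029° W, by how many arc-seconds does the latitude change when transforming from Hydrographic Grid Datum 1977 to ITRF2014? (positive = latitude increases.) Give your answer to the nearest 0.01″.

1″ of latitude = 30.80 m, so Δφ = -25.2 / 30.80 = -0.818″.

Δφ = -0.82″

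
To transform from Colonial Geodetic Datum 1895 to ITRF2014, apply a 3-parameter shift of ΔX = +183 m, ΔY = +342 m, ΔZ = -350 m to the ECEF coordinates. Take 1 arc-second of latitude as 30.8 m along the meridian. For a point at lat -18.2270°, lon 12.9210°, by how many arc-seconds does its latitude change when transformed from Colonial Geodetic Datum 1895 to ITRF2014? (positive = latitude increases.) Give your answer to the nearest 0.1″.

Δφ = -8.2″

sin φ = -0.312783, cos φ = 0.949825, sin λ = 0.223607, cos λ = 0.974679.
North component: ΔN = −sin φ cos λ·ΔX − sin φ sin λ·ΔY + cos φ·ΔZ = −(-0.312783)(0.974679)(183) − (-0.312783)(0.223607)(342) + (0.949825)(-350) = -252.73 m.
1° of latitude spans 3600 × 30.80 = 110880 m, so Δφ = -252.73 / 110880 × 3600 = -8.205″.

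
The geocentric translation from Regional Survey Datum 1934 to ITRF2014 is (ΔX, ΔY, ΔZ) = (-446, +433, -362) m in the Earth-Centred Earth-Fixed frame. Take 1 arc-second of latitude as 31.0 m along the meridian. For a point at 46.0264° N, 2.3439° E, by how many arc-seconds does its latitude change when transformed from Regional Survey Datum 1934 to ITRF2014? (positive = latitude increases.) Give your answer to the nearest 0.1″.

Δφ = 1.8″

sin φ = 0.719660, cos φ = 0.694327, sin λ = 0.040897, cos λ = 0.999163.
North component: ΔN = −sin φ cos λ·ΔX − sin φ sin λ·ΔY + cos φ·ΔZ = −(0.719660)(0.999163)(-446) − (0.719660)(0.040897)(433) + (0.694327)(-362) = 56.61 m.
1° of latitude spans 3600 × 31.00 = 111600 m, so Δφ = 56.61 / 111600 × 3600 = 1.826″.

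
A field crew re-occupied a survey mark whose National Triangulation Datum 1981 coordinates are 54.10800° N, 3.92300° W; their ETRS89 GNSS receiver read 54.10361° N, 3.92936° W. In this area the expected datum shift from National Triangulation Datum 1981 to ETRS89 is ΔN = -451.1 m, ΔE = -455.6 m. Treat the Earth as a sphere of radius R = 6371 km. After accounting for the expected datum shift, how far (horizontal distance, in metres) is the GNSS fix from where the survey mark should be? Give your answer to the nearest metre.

55 m

Observed coordinate differences: Δφ = -0.00439°, Δλ = -0.00636°.
Converting to metres (1° lat = 111195 m, cos φ = 0.586259): observed ΔN = -488.1 m, observed ΔE = -414.6 m.
Subtracting the expected shift leaves a residual of -488.1 − (-451.1) = -37.0 m north and -414.6 − (-455.6) = 41.0 m east.
Residual distance = √((-37.0)² + 41.0²) = 55.3 m.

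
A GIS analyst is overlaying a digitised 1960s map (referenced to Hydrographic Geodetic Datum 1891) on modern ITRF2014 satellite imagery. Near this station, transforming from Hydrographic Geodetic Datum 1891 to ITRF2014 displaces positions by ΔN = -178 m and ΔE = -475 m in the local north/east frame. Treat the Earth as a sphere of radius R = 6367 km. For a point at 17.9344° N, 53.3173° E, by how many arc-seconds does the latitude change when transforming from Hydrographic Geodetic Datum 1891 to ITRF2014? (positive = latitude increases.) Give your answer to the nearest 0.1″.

On a sphere of radius R, 1 rad of latitude = R, so Δφ = ΔN / R = -178.0 / 6367000 = -2.7957e-05 rad = -5.766″.

Δφ = -5.8″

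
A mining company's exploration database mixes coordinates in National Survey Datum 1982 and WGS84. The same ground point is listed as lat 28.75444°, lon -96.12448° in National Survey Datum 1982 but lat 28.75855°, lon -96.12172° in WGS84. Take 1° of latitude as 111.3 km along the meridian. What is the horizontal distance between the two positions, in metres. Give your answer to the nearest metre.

531 m

Δφ = 28.75855° − 28.75444° = +0.00411°; Δλ = -96.12172° − -96.12448° = +0.00276°.
ΔN = Δφ × 111300 = 457.4 m; ΔE = Δλ × 111300 × cos(28.75444°) = +0.00276 × 111300 × 0.876689 = 269.3 m.
Distance = √(ΔE² + ΔN²) = √(269.3² + 457.4²) = 530.8 m.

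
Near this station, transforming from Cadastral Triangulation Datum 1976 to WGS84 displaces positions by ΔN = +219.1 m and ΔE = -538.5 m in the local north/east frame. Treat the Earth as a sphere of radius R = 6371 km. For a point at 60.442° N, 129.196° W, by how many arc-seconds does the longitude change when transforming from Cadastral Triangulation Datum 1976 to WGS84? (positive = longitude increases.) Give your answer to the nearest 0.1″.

At latitude 60.442°, cos φ = 0.493304.
One radian of longitude at latitude φ spans R cos φ, so Δλ = ΔE / (R cos φ) = -538.5 / (6371000 × 0.493304) = -1.7134e-04 rad = -35.342″.

Δλ = -35.3″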